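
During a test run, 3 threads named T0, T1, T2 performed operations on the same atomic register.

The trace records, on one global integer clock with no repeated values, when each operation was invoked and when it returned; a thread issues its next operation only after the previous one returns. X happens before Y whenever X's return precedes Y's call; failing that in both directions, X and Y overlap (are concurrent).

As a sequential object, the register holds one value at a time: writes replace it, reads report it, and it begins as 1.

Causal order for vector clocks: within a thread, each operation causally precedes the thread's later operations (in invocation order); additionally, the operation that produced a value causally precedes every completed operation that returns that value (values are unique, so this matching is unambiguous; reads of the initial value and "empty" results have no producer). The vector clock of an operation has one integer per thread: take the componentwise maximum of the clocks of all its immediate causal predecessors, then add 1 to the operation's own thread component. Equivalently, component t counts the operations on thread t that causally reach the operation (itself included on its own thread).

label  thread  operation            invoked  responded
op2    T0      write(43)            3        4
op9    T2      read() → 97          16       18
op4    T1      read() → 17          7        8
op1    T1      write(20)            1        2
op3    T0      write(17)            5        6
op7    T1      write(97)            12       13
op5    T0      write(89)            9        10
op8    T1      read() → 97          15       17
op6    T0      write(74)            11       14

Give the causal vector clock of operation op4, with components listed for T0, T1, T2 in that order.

(2, 2, 0)

root op op1, invoked 1: fresh clock plus T1's own tick → (0, 1, 0)
root op op2, invoked 3: fresh clock plus T0's own tick → (1, 0, 0)
op3, invoked 5, takes VC(op2)=(1, 0, 0) under max, adds 1 for T0 → (2, 0, 0)
op5, invoked 9, takes VC(op3)=(2, 0, 0) under max, adds 1 for T0 → (3, 0, 0)
op4, invoked 7, takes VC(op1)=(0, 1, 0), VC(op3)=(2, 0, 0) under max, adds 1 for T1 → (2, 2, 0)
op6, invoked 11, takes VC(op5)=(3, 0, 0) under max, adds 1 for T0 → (4, 0, 0)
op7, invoked 12, takes VC(op4)=(2, 2, 0) under max, adds 1 for T1 → (2, 3, 0)
op9, invoked 16, takes VC(op7)=(2, 3, 0) under max, adds 1 for T2 → (2, 3, 1)
op8, invoked 15, takes VC(op7)=(2, 3, 0) under max, adds 1 for T1 → (2, 4, 0)
target: VC(op4) = (2, 2, 0)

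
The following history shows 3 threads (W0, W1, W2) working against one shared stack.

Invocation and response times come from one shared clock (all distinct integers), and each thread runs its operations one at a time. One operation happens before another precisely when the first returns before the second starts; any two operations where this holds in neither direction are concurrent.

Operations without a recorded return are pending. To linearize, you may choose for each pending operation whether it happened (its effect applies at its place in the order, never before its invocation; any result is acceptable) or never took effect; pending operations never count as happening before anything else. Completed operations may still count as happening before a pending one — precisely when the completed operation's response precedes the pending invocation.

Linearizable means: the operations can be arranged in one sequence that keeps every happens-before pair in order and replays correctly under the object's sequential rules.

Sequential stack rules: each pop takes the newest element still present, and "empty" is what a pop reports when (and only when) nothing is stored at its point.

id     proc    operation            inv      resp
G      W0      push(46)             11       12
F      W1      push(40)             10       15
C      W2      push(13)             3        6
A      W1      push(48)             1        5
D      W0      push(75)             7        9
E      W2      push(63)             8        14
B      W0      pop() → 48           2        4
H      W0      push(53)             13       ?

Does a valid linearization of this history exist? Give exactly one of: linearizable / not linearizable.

linearizable

a witness: A, B, C, D, E, F, G
step 1: A push(48) — stack <48>
step 2: B pop() → 48 — stack <>
step 3: C push(13) — stack <13>
step 4: D push(75) — stack <13,75>
step 5: E push(63) — stack <13,75,63>
step 6: F push(40) — stack <13,75,63,40>
step 7: G push(46) — stack <13,75,63,40,46>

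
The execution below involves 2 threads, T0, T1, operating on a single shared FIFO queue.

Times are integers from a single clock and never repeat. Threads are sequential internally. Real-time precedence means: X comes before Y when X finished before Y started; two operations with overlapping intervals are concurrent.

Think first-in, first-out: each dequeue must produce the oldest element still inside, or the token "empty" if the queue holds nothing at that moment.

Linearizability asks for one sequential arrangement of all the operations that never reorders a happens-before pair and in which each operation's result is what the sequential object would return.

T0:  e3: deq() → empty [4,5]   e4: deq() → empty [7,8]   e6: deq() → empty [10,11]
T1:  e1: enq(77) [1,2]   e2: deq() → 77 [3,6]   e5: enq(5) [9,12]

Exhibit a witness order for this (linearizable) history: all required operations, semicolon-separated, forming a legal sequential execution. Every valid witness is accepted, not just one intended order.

e1; e2; e3; e4; e6; e5

step 1: e1 enq(77) — queue <77>
step 2: e2 deq() → 77 — queue <>
step 3: e3 deq() → empty — queue <>
step 4: e4 deq() → empty — queue <>
step 5: e6 deq() → empty — queue <>
step 6: e5 enq(5) — queue <5>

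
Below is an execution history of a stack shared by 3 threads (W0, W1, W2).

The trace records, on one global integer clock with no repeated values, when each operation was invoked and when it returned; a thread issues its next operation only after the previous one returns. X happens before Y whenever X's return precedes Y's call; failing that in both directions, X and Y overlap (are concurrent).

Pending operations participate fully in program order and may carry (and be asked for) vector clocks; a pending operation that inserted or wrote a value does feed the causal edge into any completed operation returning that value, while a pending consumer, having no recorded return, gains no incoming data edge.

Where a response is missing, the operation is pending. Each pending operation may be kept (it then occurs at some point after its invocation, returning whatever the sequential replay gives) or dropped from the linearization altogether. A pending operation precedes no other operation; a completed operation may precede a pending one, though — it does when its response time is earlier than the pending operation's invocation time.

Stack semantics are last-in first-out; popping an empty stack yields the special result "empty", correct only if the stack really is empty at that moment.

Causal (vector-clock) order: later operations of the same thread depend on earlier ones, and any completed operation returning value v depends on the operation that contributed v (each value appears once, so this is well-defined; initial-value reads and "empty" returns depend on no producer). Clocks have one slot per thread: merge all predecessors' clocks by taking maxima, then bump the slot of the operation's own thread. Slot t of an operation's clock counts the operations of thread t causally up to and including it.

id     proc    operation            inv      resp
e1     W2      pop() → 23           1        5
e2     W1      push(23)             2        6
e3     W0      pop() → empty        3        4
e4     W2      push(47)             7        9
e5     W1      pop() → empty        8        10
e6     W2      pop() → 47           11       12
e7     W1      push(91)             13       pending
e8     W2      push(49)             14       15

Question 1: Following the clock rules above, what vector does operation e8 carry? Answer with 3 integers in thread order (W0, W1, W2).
Answer: (0, 1, 4)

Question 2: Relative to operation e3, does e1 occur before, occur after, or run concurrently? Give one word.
Answer: concurrent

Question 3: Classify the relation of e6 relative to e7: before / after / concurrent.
Answer: before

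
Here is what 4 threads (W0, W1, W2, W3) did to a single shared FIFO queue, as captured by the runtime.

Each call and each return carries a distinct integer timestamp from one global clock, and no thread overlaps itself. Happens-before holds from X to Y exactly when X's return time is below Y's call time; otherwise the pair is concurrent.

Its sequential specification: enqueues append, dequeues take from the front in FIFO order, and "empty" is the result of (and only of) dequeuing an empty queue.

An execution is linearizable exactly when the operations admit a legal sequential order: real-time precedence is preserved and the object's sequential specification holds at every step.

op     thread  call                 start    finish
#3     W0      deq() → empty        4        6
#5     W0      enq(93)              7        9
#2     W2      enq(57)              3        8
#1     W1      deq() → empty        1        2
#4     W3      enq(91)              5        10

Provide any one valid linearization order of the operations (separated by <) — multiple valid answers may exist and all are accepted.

step 1: #1 deq() → empty — queue <>
step 2: #3 deq() → empty — queue <>
step 3: #2 enq(57) — queue <57>
step 4: #4 enq(91) — queue <57,91>
step 5: #5 enq(93) — queue <57,91,93>

#1 < #3 < #2 < #4 < #5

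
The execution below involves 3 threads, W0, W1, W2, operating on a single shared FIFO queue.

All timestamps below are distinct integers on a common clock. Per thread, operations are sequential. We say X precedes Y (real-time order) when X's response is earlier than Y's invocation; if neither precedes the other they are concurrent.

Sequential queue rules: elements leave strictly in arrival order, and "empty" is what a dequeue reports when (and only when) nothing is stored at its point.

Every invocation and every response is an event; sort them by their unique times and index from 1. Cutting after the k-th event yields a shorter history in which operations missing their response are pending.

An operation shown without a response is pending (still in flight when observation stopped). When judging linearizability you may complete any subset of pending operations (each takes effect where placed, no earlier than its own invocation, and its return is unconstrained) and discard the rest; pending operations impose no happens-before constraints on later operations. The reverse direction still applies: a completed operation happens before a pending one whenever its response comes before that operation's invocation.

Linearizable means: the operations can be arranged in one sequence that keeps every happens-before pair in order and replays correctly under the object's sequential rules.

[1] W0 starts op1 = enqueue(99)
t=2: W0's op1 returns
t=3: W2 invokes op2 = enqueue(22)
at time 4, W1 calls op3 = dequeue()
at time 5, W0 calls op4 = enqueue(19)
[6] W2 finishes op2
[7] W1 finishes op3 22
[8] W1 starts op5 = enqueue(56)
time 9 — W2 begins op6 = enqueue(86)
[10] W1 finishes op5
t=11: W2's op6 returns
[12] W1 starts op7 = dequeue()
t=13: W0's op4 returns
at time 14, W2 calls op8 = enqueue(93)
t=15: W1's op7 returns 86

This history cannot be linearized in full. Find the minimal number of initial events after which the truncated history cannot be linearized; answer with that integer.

events 1..6 are linearizable, e.g. via op1, op2:
step 1: op1 enqueue(99) — queue <99>
step 2: op2 enqueue(22) — queue <99,22>
event 7 — op3's response, time 7 — after it, nothing linearizes
include/drop combinations of the 1 pending operation (op4) were all tried; none helps
e.g. op1, op2, op3 (pending dropped): illegal at step 3, since op3 dequeue() → 22 cannot apply there
e.g. op1, op3, op2 (pending dropped): illegal at step 2, since op3 dequeue() → 22 cannot apply there

7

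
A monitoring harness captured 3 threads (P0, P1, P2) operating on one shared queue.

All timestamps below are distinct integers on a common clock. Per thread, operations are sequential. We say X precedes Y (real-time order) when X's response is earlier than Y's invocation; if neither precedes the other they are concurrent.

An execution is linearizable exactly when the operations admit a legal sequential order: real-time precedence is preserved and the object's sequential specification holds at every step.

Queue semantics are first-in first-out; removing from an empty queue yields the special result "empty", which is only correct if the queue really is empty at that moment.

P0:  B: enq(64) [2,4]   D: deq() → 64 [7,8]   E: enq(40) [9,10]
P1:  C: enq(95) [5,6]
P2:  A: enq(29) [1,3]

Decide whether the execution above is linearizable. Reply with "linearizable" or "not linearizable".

linearizable

witness order: B, A, C, D, E
after step 1 (B enq(64)): queue <64>
after step 2 (A enq(29)): queue <64,29>
after step 3 (C enq(95)): queue <64,29,95>
after step 4 (D deq() → 64): queue <29,95>
after step 5 (E enq(40)): queue <29,95,40>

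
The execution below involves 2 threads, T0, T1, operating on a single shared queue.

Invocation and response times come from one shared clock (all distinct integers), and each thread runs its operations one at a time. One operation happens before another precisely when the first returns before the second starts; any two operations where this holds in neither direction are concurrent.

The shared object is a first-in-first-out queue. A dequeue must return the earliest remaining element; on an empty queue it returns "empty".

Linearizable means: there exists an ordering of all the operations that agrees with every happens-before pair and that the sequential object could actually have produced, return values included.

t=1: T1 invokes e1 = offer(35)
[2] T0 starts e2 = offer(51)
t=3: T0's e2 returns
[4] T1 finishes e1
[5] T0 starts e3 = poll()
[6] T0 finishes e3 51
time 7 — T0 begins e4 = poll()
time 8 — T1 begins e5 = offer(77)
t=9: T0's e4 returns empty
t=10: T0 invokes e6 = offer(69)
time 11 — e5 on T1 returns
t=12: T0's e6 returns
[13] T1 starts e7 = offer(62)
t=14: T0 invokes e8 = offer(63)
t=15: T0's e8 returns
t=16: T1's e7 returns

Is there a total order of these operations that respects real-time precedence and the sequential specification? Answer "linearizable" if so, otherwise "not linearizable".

the violation lands at event 9, e4's response at time 9: events 1..8 linearize, events 1..9 do not
the 4 completed operations admit 2 real-time orders; each fails the queue replay
completion choices over the 1 pending operation (e5) were checked; none helps
take e1, e2, e3, e4 (pending dropped): step 3 already fails, because e3 poll() → 51 cannot occur there
take e2, e1, e3, e4 (pending dropped): step 4 already fails, because e4 poll() → empty cannot occur there

not linearizable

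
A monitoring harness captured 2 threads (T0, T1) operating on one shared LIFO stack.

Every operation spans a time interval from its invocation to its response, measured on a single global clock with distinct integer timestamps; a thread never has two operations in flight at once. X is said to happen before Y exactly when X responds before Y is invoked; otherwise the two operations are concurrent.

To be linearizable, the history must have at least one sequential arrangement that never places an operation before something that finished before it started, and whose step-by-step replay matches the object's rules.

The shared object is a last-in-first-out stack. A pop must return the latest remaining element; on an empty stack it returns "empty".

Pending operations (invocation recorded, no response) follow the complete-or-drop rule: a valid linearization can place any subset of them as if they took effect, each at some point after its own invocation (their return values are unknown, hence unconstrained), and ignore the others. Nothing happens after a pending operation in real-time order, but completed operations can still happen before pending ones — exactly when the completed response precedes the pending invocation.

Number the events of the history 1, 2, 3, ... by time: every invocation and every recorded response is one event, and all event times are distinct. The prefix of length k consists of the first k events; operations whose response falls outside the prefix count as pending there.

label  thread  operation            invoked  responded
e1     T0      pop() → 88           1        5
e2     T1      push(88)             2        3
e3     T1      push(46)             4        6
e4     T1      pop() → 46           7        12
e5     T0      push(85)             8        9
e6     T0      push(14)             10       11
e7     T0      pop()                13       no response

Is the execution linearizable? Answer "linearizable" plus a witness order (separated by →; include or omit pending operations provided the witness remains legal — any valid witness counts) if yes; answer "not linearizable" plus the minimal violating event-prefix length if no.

linearizable — witness: e2 → e1 → e3 → e4 → e5 → e6

1. e2 push(88), leaving stack <88>
2. e1 pop() → 88, leaving stack <>
3. e3 push(46), leaving stack <46>
4. e4 pop() → 46, leaving stack <>
5. e5 push(85), leaving stack <85>
6. e6 push(14), leaving stack <85,14>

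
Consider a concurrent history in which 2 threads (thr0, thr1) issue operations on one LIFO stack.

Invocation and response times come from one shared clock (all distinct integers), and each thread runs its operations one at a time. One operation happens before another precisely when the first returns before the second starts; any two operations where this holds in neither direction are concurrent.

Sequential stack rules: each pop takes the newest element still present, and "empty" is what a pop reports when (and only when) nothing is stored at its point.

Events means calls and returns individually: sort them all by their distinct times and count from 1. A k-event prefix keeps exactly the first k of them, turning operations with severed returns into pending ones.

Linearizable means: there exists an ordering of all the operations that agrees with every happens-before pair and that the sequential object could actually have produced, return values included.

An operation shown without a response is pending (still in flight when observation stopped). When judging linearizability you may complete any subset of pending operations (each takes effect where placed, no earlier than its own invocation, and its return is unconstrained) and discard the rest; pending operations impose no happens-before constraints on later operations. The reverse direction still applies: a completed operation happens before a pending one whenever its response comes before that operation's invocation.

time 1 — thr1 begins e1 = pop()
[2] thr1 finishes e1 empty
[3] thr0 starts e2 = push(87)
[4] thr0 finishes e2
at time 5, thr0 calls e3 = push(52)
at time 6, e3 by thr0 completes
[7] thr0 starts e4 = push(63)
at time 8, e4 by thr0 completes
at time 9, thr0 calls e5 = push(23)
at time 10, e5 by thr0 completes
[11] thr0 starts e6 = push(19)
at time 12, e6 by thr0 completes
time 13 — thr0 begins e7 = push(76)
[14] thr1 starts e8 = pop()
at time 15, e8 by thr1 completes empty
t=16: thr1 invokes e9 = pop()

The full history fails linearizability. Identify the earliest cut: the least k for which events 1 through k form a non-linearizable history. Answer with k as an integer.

15

events 1..14 are still linearizable — one witness is e1, e2, e3, e4, e5, e6:
1. e1 pop() → empty, leaving stack <>
2. e2 push(87), leaving stack <87>
3. e3 push(52), leaving stack <87,52>
4. e4 push(63), leaving stack <87,52,63>
5. e5 push(23), leaving stack <87,52,63,23>
6. e6 push(19), leaving stack <87,52,63,23,19>
at event 15 (e8's time-15 response) nothing linearizes any more
every completion of the 1 pending operation (e7) was checked; none linearizes
one such order, e1, e2, e3, e4, e5, e6, e8 (pending dropped), breaks at step 7 where e8 pop() → empty is illegal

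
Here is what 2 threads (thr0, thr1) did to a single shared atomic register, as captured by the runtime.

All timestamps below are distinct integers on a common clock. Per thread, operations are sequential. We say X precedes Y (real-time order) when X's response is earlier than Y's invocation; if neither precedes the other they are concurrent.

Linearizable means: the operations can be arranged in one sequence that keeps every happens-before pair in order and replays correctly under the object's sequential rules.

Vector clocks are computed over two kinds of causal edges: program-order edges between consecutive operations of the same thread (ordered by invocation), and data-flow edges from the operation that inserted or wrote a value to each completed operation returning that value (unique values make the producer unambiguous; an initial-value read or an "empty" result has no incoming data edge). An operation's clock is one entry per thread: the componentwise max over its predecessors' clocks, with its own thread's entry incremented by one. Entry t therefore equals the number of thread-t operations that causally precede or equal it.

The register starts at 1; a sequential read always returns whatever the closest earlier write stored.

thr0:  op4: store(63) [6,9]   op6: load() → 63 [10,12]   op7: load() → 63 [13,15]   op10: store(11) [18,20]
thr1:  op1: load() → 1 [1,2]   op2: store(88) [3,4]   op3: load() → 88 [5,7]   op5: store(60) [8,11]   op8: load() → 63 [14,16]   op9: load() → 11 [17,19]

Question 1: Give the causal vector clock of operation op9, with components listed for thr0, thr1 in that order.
Answer: (4, 6)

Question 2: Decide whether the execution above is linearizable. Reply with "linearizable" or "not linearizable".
witness order: op1, op2, op3, op5, op4, op6, op7, op8, op10, op9
1. op1 load() → 1, leaving value 1
2. op2 store(88), leaving value 88
3. op3 load() → 88, leaving value 88
4. op5 store(60), leaving value 60
5. op4 store(63), leaving value 63
6. op6 load() → 63, leaving value 63
7. op7 load() → 63, leaving value 63
8. op8 load() → 63, leaving value 63
9. op10 store(11), leaving value 11
10. op9 load() → 11, leaving value 11

linearizable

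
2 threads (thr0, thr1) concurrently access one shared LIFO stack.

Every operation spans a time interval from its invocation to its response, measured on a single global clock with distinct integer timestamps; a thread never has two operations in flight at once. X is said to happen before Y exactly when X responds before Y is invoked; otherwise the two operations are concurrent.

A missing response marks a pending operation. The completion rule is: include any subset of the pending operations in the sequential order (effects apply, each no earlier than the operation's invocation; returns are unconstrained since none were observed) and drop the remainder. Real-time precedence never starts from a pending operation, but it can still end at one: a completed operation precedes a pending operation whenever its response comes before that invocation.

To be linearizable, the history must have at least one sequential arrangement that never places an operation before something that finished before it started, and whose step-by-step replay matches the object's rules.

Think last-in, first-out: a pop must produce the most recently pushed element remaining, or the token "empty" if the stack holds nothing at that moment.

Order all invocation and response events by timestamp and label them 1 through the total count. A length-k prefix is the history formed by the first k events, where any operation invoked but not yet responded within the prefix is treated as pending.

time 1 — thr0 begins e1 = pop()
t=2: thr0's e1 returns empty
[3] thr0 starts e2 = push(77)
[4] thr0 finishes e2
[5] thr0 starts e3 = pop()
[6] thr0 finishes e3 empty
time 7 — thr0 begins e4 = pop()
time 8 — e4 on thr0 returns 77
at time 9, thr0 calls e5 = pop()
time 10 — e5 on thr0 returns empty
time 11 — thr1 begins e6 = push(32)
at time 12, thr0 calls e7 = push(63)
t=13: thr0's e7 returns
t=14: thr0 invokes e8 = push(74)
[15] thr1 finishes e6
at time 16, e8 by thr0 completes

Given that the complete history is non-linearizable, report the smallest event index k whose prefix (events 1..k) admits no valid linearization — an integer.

6

events 1..5 are still linearizable — one witness is e1, e2:
step 1: e1 pop() → empty — stack <>
step 2: e2 push(77) — stack <77>
event 6 — e3's response, time 6 — after it, nothing linearizes
for example e1, e2, e3 fails at step 3: e3 pop() → empty is not legal there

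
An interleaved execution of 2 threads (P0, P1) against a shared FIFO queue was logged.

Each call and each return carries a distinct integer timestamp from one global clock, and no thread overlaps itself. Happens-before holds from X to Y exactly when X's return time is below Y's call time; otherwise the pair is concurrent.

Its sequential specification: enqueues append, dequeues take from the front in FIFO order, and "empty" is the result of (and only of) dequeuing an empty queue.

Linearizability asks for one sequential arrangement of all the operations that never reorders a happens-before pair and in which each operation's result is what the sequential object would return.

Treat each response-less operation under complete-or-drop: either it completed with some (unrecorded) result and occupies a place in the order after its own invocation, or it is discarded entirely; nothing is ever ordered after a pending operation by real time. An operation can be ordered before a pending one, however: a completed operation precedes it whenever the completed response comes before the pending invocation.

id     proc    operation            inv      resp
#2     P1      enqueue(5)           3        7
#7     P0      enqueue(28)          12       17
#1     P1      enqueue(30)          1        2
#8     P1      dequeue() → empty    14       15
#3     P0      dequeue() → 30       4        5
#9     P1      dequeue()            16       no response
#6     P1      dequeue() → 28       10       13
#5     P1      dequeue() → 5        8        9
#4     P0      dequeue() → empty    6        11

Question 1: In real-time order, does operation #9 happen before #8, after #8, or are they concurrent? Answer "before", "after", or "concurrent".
after

#9 spans [16,…), #8 spans [14,15]
resp(#8)=15 < inv(#9)=16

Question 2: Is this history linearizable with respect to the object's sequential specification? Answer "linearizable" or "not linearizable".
linearizable

a witness: #1, #2, #3, #5, #4, #7, #6, #8
step 1: #1 enqueue(30) — queue <30>
step 2: #2 enqueue(5) — queue <30,5>
step 3: #3 dequeue() → 30 — queue <5>
step 4: #5 dequeue() → 5 — queue <>
step 5: #4 dequeue() → empty — queue <>
step 6: #7 enqueue(28) — queue <28>
step 7: #6 dequeue() → 28 — queue <>
step 8: #8 dequeue() → empty — queue <>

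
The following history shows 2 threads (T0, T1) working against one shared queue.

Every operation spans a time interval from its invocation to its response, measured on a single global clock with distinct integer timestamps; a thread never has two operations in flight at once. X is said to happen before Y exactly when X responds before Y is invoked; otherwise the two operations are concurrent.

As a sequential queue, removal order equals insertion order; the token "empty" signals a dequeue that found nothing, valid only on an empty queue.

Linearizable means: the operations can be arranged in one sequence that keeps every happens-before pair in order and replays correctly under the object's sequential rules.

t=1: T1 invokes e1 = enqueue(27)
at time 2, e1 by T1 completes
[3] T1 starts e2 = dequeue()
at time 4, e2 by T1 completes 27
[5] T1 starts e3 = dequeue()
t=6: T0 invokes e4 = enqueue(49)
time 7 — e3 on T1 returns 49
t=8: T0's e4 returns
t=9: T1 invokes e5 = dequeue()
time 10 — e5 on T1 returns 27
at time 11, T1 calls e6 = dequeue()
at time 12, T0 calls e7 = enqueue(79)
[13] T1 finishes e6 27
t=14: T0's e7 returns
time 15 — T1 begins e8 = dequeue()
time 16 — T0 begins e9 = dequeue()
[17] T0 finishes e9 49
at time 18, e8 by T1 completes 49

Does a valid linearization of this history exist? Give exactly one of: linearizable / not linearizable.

not linearizable

the violation lands at event 10, e5's response at time 10: events 1..9 linearize, events 1..10 do not
no legal order exists: 2 real-time-consistent candidates over 5 completed queue operations, all rejected
sample order e1, e2, e3, e4, e5 stalls at step 3 — e3 dequeue() → 49 has no legal effect
sample order e1, e2, e4, e3, e5 stalls at step 5 — e5 dequeue() → 27 has no legal effect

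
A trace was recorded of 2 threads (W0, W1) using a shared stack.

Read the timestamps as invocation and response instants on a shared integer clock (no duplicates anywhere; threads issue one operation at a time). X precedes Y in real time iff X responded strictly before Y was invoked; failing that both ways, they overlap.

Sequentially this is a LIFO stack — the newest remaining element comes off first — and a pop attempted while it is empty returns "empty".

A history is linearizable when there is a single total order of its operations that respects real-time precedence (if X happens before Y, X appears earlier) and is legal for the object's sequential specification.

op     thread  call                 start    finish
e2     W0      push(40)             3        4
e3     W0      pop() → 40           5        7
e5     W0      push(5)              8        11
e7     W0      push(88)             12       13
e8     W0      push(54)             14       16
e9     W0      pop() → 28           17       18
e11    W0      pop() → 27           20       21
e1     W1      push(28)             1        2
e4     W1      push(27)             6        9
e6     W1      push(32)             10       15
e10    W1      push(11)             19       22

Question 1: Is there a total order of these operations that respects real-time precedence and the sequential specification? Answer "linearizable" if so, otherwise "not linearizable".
not linearizable

cut after 17 events: linearizable; cut after 18 events (e9 responds, time 18): not linearizable
11 orders of the 9 completed stack ops respect real time; none is legal
for example e1, e2, e3, e4, e5, e6, e7, e8, e9 fails at step 9: e9 pop() → 28 is not legal there
for example e1, e2, e3, e4, e5, e7, e6, e8, e9 fails at step 9: e9 pop() → 28 is not legal there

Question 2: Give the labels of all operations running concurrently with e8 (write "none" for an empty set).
e6

e8 spans [14,16]; an op avoiding the whole window 14..16 is ordered, any other is concurrent
e1 [1,2]: before
e2 [3,4]: before
e3 [5,7]: before
e4 [6,9]: before
e5 [8,11]: before
e6 [10,15]: concurrent
e7 [12,13]: before
e9 [17,18]: after
e10 [19,22]: after
e11 [20,21]: after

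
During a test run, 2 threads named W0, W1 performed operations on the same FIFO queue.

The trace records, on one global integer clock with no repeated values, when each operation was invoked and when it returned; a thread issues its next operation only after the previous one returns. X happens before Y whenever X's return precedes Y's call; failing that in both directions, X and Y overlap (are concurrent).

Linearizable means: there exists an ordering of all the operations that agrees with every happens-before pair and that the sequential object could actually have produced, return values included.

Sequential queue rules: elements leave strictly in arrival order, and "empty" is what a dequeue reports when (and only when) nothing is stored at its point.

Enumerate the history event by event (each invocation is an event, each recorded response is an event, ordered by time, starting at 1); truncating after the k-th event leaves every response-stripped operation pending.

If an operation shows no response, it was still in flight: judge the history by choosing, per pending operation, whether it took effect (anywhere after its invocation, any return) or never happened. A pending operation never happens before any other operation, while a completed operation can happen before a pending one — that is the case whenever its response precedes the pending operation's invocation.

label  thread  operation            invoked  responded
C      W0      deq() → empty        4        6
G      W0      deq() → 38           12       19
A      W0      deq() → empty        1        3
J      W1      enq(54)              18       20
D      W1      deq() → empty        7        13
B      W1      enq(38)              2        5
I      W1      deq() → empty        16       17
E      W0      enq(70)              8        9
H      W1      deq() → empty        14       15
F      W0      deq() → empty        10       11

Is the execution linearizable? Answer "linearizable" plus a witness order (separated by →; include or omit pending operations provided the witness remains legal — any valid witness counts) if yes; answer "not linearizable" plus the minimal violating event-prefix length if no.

the violation lands at event 11, F's response at time 11: events 1..10 linearize, events 1..11 do not
no legal order exists: 3 real-time-consistent candidates over 5 completed FIFO queue operations, all rejected
completion choices over the 1 pending operation (D) were checked; none helps
for example A, B, C, E, F (pending dropped) fails at step 3: C deq() → empty is not legal there
for example A, C, B, E, F (pending dropped) fails at step 5: F deq() → empty is not legal there

not linearizable — minimal violating prefix: 11 events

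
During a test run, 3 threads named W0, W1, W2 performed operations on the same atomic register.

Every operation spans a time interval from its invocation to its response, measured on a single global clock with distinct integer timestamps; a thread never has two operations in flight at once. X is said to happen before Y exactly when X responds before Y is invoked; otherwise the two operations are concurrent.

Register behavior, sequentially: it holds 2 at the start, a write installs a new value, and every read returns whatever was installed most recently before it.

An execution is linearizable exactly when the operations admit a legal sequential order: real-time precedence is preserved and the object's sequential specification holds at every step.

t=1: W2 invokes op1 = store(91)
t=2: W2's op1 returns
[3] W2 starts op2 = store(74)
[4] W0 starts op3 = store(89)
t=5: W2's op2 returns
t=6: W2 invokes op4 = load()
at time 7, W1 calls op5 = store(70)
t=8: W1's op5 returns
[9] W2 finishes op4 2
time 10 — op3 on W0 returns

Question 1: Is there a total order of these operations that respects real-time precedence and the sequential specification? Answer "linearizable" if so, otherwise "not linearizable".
the violation lands at event 9, op4's response at time 9: events 1..8 linearize, events 1..9 do not
no legal order exists: 2 real-time-consistent candidates over 4 completed atomic register operations, all rejected
every completion of the 1 pending operation (op3) was checked; none linearizes
e.g. op1, op2, op4, op5 (pending dropped): illegal at step 3, since op4 load() → 2 cannot apply there
e.g. op1, op2, op5, op4 (pending dropped): illegal at step 4, since op4 load() → 2 cannot apply there

not linearizable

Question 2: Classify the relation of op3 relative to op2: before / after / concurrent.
op3 spans [4,10], op2 spans [3,5]
the intervals overlap in both directions

concurrent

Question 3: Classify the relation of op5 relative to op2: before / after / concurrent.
op5 spans [7,8], op2 spans [3,5]
resp(op2)=5 < inv(op5)=7

after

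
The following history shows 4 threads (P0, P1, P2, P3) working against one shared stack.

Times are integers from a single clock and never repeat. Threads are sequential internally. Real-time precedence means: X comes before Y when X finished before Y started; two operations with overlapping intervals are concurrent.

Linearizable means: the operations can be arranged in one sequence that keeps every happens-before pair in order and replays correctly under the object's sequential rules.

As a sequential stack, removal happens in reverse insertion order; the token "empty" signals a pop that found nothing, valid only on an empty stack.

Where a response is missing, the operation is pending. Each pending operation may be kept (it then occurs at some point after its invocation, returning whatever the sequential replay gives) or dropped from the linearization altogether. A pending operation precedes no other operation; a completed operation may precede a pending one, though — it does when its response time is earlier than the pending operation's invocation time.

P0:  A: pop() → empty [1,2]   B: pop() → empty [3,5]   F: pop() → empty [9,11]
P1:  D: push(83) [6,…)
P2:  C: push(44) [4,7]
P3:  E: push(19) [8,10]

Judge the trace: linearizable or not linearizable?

events 1..10 are fine; event 11 — the response of F at time 11 — makes the prefix non-linearizable
checked exhaustively: 4 real-time-consistent orders of 5 completed operations, zero legal stack replays
no escape via the 1 pending operation (D): every completion choice fails
one such order, A, B, C, E, F (pending dropped), breaks at step 5 where F pop() → empty is illegal
one such order, A, B, C, F, E (pending dropped), breaks at step 4 where F pop() → empty is illegal

not linearizable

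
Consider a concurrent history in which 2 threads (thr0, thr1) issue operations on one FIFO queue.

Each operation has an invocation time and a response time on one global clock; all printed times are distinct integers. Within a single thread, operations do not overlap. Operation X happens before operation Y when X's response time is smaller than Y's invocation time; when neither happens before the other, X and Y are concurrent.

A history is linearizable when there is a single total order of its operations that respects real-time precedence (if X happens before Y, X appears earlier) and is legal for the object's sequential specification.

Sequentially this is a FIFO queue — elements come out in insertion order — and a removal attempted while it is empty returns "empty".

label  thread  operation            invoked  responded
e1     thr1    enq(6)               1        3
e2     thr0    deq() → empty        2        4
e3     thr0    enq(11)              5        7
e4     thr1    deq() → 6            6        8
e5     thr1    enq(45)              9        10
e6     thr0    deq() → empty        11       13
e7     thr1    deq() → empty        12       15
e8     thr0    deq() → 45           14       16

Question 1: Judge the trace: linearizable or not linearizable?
prefix check: 1..12 passes, 1..13 fails once e6's time-13 response joins
every one of the 4 real-time-consistent orders over 6 completed FIFO queue ops fails the sequential spec
completion choices over the 1 pending operation (e7) were checked; none helps
for example e1, e2, e3, e4, e5, e6 (pending dropped) fails at step 2: e2 deq() → empty is not legal there
for example e1, e2, e4, e3, e5, e6 (pending dropped) fails at step 2: e2 deq() → empty is not legal there

not linearizable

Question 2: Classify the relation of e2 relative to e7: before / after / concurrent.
e2 spans [2,4], e7 spans [12,15]
resp(e2)=4 < inv(e7)=12

before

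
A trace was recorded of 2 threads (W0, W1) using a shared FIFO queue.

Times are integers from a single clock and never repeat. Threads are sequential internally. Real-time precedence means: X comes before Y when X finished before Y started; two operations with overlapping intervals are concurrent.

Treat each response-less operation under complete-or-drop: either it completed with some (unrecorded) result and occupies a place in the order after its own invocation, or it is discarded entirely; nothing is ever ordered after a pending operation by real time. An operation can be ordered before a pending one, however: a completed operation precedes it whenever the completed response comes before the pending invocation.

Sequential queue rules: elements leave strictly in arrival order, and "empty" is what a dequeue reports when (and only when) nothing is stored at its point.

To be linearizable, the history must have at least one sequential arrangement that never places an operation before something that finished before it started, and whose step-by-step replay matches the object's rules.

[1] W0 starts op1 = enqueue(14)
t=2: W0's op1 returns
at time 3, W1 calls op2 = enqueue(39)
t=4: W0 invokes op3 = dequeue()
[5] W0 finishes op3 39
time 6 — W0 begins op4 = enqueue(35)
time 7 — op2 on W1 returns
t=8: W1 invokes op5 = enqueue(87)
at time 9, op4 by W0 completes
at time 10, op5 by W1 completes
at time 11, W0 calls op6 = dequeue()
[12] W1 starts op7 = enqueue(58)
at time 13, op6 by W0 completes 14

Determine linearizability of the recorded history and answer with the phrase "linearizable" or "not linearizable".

events 1..4 are fine; event 5 — the response of op3 at time 5 — makes the prefix non-linearizable
a single order respects real time; the 2 completed FIFO queue operations fail replay along it
including or dropping the 1 pending operation (op2) in any combination fails
take op1, op3 (pending dropped): step 2 already fails, because op3 dequeue() → 39 cannot occur there

not linearizable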